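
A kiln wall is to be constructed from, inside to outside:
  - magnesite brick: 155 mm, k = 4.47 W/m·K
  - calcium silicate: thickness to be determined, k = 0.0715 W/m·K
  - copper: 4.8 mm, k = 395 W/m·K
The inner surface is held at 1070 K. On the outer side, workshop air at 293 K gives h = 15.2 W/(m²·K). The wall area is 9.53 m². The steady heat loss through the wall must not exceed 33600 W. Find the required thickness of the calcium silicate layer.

L ≈ 8.57 mm

Model the wall as resistances in series:
R_magnesite brick = L/(kA) = 0.155/(4.47×9.53) = 0.003639 K/W
R_copper = L/(kA) = 0.0048/(395×9.53) = 1.275×10^-6 K/W
R_outer film = 1/(h_o·A) = 1/(15.2×9.53) = 0.006903 K/W
Sum of the known resistances R_other = 0.01054 K/W
Required total resistance R_tot = ΔT/Q_allow = 777/33600 = 0.02312 K/W
R_calcium silicate = R_tot − R_other = 0.01258 K/W
L = R·k·A = 0.01258×0.0715×9.53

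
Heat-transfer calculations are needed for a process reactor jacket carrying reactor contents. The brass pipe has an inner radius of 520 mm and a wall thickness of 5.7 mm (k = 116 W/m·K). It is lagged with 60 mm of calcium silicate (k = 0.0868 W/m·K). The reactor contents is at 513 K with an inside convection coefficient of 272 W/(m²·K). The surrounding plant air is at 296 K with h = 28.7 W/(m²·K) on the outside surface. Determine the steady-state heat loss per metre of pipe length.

q′ ≈ 1040 W/m

Cylindrical conduction, so R = ln(r₂/r₁)/(2πkL) per layer, in series:
R_inner film = 1/(h_i·2πr₁L) = 1/(272×2π×0.52×1) = 0.001125 K/W
R_brass pipe wall = ln(525.7/520)/(2π×116×1) = 1.496×10^-5 K/W
R_calcium silicate = ln(585.7/525.7)/(2π×0.0868×1) = 0.1982 K/W
R_outer film = 1/(h_o·2πr_oL) = 1/(28.7×2π×0.5857×1) = 0.009468 K/W
R_total = 0.2088 K/W
Q = ΔT/R_total = 217/0.2088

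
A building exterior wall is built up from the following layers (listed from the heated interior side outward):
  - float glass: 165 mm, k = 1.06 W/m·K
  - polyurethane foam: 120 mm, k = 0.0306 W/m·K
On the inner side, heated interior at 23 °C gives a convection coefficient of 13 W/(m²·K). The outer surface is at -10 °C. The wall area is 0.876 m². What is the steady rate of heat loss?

Q ≈ 6.96 W

Model the wall as resistances in series:
R_inner film = 1/(h_i·A) = 1/(13×0.876) = 0.08781 K/W
R_float glass = L/(kA) = 0.165/(1.06×0.876) = 0.1777 K/W
R_polyurethane foam = L/(kA) = 0.12/(0.0306×0.876) = 4.477 K/W
R_total = 4.742 K/W
Q = ΔT / R_total = 33 / 4.742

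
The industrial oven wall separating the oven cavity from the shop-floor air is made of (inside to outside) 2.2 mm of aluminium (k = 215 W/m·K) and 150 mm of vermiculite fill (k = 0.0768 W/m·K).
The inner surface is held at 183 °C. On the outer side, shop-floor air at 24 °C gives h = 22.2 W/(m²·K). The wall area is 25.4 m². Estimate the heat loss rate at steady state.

Q ≈ 2020 W

Using the resistance-network approach (series):
R_aluminium = L/(kA) = 0.0022/(215×25.4) = 4.029×10^-7 K/W
R_vermiculite fill = L/(kA) = 0.15/(0.0768×25.4) = 0.07689 K/W
R_outer film = 1/(h_o·A) = 1/(22.2×25.4) = 0.001773 K/W
R_total = 0.07867 K/W
Q = ΔT / R_total = 159 / 0.07867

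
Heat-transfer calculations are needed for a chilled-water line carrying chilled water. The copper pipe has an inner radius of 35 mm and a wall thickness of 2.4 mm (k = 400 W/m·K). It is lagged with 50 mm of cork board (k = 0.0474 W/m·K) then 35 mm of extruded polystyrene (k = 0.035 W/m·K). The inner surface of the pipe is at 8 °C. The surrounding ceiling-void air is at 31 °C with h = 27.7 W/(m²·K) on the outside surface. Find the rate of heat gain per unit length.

Cylindrical conduction, so R = ln(r₂/r₁)/(2πkL) per layer, in series:
R_copper pipe wall = ln(37.4/35)/(2π×400×1) = 2.639×10^-5 K/W
R_cork board = ln(87.4/37.4)/(2π×0.0474×1) = 2.85 K/W
R_extruded polystyrene = ln(122.4/87.4)/(2π×0.035×1) = 1.532 K/W
R_outer film = 1/(h_o·2πr_oL) = 1/(27.7×2π×0.1224×1) = 0.04694 K/W
R_total = 4.429 K/W
Q = ΔT/R_total = 23/4.429

q′ ≈ 5.19 W/m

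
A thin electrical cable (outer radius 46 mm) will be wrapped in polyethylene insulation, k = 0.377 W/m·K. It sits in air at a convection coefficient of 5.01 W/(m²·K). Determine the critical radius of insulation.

For a cylinder r_cr = k/h = 0.377/5.01
r_cr = 75.2 mm; since the bare radius (46 mm) is below r_cr, adding a thin layer of insulation will *increase* heat loss.

r_cr ≈ 75.2 mm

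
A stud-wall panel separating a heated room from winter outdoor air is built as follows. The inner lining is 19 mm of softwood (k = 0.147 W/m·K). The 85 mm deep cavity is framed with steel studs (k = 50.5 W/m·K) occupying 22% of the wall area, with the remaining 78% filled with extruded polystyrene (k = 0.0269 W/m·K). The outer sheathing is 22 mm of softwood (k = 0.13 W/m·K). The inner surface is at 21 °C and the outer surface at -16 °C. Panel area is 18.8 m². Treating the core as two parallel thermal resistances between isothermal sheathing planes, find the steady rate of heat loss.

Q ≈ 2270 W

Sheathing layers in series; stud and cavity paths in parallel between them.
R_inner = 0.019/(0.147×18.8) = 0.006875 K/W
R_stud  = 0.085/(50.5×0.22×18.8) = 4.07×10^-4 K/W
R_cav   = 0.085/(0.0269×0.78×18.8) = 0.2155 K/W
1/R_core = 1/R_stud + 1/R_cav → R_core = 4.062×10^-4 K/W
R_outer = 0.022/(0.13×18.8) = 0.009002 K/W
R_total = 0.01628 K/W
Q = ΔT/R_total = 37/0.01628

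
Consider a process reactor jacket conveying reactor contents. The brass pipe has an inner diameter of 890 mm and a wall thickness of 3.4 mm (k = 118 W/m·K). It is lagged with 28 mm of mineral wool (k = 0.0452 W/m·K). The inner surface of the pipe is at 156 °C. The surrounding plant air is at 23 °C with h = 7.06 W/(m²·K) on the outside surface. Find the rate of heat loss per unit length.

q′ ≈ 510 W/m

Radial resistances (cylindrical: R_cond = ln(r_o/r_i)/(2πkL), R_conv = 1/(h·2πrL)):
R_brass pipe wall = ln(448.4/445)/(2π×118×1) = 1.027×10^-5 K/W
R_mineral wool = ln(476.4/448.4)/(2π×0.0452×1) = 0.2133 K/W
R_outer film = 1/(h_o·2πr_oL) = 1/(7.06×2π×0.4764×1) = 0.04732 K/W
R_total = 0.2606 K/W
Q = ΔT/R_total = 133/0.2606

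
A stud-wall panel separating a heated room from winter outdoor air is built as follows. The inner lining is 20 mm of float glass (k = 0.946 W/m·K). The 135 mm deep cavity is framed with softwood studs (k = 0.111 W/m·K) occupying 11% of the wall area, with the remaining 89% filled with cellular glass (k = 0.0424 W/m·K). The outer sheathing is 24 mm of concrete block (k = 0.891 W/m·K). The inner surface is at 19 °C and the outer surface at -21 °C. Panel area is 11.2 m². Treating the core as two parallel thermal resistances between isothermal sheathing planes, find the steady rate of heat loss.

Sheathing layers in series; stud and cavity paths in parallel between them.
R_inner = 0.02/(0.946×11.2) = 0.001888 K/W
R_stud  = 0.135/(0.111×0.11×11.2) = 0.9872 K/W
R_cav   = 0.135/(0.0424×0.89×11.2) = 0.3194 K/W
1/R_core = 1/R_stud + 1/R_cav → R_core = 0.2413 K/W
R_outer = 0.024/(0.891×11.2) = 0.002405 K/W
R_total = 0.2456 K/W
Q = ΔT/R_total = 40/0.2456

Q ≈ 163 W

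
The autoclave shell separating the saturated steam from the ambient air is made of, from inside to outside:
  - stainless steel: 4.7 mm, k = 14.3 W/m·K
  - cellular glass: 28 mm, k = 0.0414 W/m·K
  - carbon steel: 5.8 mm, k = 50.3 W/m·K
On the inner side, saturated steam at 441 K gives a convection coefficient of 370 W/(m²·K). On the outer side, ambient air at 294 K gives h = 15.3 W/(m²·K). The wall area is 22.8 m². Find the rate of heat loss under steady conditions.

Q ≈ 4500 W

Using the resistance-network approach (series):
R_inner film = 1/(h_i·A) = 1/(370×22.8) = 1.185×10^-4 K/W
R_stainless steel = L/(kA) = 0.0047/(14.3×22.8) = 1.442×10^-5 K/W
R_cellular glass = L/(kA) = 0.028/(0.0414×22.8) = 0.02966 K/W
R_carbon steel = L/(kA) = 0.0058/(50.3×22.8) = 5.057×10^-6 K/W
R_outer film = 1/(h_o·A) = 1/(15.3×22.8) = 0.002867 K/W
R_total = 0.03267 K/W
Q = ΔT / R_total = 147 / 0.03267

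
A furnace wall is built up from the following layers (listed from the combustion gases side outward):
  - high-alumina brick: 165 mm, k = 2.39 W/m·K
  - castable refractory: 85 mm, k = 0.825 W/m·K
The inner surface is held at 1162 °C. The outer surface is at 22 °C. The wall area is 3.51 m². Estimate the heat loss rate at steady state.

Q ≈ 23300 W

Thermal resistances in series:
R_high-alumina brick = L/(kA) = 0.165/(2.39×3.51) = 0.01967 K/W
R_castable refractory = L/(kA) = 0.085/(0.825×3.51) = 0.02935 K/W
R_total = 0.04902 K/W
Q = ΔT / R_total = 1140 / 0.04902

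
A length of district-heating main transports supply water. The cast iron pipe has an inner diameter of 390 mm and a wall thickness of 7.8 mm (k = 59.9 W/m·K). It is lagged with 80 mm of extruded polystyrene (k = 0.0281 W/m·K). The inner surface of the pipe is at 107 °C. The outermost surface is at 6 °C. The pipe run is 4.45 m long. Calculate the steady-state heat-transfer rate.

Per-layer cylindrical resistances, series-summed:
R_cast iron pipe wall = ln(202.8/195)/(2π×59.9×4.45) = 2.342×10^-5 K/W
R_extruded polystyrene = ln(282.8/202.8)/(2π×0.0281×4.45) = 0.4232 K/W
R_total = 0.4232 K/W
Q = ΔT/R_total = 101/0.4232

Q ≈ 239 W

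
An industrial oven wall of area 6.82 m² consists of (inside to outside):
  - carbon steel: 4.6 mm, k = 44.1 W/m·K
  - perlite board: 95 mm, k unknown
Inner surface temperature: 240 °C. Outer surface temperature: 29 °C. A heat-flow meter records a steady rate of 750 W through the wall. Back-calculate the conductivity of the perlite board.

Using the resistance-network approach (series):
R_carbon steel = L/(kA) = 0.0046/(44.1×6.82) = 1.529×10^-5 K/W
Sum of known resistances R_other = 1.529×10^-5 K/W
Total R = ΔT/Q = 211/750 = 0.2813 K/W
R_perlite board = R_total − R_other = 0.2813 K/W
k = L/(R·A) = 0.095/(0.2813×6.82)

k ≈ 0.0495 W/(m·K)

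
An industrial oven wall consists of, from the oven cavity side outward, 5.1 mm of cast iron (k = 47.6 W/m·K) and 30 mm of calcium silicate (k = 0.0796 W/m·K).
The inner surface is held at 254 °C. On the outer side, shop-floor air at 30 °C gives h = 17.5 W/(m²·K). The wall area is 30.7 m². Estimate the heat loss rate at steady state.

Model the wall as resistances in series:
R_cast iron = L/(kA) = 0.0051/(47.6×30.7) = 3.49×10^-6 K/W
R_calcium silicate = L/(kA) = 0.03/(0.0796×30.7) = 0.01228 K/W
R_outer film = 1/(h_o·A) = 1/(17.5×30.7) = 0.001861 K/W
R_total = 0.01414 K/W
Q = ΔT / R_total = 224 / 0.01414

Q ≈ 15800 W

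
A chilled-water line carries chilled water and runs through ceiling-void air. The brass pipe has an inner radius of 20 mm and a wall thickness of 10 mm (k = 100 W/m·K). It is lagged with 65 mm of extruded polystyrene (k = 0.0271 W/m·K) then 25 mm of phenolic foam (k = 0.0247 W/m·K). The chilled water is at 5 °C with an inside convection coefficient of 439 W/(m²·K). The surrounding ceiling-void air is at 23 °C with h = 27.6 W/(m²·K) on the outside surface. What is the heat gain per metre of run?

q′ ≈ 2.16 W/m

For a radial system each layer contributes R = ln(r_out/r_in)/(2πkL); films add R = 1/(hA).
R_inner film = 1/(h_i·2πr₁L) = 1/(439×2π×0.02×1) = 0.01813 K/W
R_brass pipe wall = ln(30/20)/(2π×100×1) = 6.453×10^-4 K/W
R_extruded polystyrene = ln(95/30)/(2π×0.0271×1) = 6.77 K/W
R_phenolic foam = ln(120/95)/(2π×0.0247×1) = 1.505 K/W
R_outer film = 1/(h_o·2πr_oL) = 1/(27.6×2π×0.12×1) = 0.04805 K/W
R_total = 8.342 K/W
Q = ΔT/R_total = 18/8.342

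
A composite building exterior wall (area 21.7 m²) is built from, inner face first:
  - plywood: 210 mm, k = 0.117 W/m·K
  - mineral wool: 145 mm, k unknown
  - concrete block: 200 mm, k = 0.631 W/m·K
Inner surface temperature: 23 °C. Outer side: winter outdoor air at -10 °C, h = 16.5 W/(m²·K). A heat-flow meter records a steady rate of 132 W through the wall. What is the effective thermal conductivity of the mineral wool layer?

k ≈ 0.0446 W/(m·K)

Model the wall as resistances in series:
R_plywood = L/(kA) = 0.21/(0.117×21.7) = 0.08271 K/W
R_concrete block = L/(kA) = 0.2/(0.631×21.7) = 0.01461 K/W
R_outer film = 1/(h_o·A) = 1/(16.5×21.7) = 0.002793 K/W
Sum of known resistances R_other = 0.1001 K/W
Total R = ΔT/Q = 33/132 = 0.25 K/W
R_mineral wool = R_total − R_other = 0.1499 K/W
k = L/(R·A) = 0.145/(0.1499×21.7)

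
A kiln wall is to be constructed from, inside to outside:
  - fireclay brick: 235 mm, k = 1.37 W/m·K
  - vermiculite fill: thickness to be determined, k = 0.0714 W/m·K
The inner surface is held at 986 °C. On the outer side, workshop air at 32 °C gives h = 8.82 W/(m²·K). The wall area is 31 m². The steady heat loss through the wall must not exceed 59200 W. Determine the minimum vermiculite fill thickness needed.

Thermal resistances in series:
R_fireclay brick = L/(kA) = 0.235/(1.37×31) = 0.005533 K/W
R_outer film = 1/(h_o·A) = 1/(8.82×31) = 0.003657 K/W
Sum of the known resistances R_other = 0.009191 K/W
Required total resistance R_tot = ΔT/Q_allow = 954/59200 = 0.01611 K/W
R_vermiculite fill = R_tot − R_other = 0.006924 K/W
L = R·k·A = 0.006924×0.0714×31

L ≈ 15.3 mm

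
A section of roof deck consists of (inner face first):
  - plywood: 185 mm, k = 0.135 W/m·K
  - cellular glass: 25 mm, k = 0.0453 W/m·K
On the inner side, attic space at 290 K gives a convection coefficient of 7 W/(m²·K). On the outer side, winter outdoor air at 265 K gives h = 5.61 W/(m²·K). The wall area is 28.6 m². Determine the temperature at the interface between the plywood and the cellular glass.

T ≈ 273 K

Treating each layer as a thermal resistance in series:
R_inner film = 1/(h_i·A) = 1/(7×28.6) = 0.004995 K/W
R_plywood = L/(kA) = 0.185/(0.135×28.6) = 0.04792 K/W
R_cellular glass = L/(kA) = 0.025/(0.0453×28.6) = 0.0193 K/W
R_outer film = 1/(h_o·A) = 1/(5.61×28.6) = 0.006233 K/W
R_total = 0.07844 K/W;  Q = ΔT/R_total = 25/0.07844 = 318.7 W
T_interface = T_inner − Q·ΣR(inner→interface) = 290 − 319×0.05291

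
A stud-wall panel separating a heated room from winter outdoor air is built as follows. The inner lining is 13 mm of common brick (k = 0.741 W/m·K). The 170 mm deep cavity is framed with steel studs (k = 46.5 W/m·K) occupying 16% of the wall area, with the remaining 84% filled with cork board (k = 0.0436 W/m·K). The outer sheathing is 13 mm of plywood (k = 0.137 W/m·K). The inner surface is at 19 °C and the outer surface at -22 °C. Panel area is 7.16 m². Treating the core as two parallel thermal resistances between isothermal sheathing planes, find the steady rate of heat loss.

Q ≈ 2170 W

Sheathing layers in series; stud and cavity paths in parallel between them.
R_inner = 0.013/(0.741×7.16) = 0.00245 K/W
R_stud  = 0.17/(46.5×0.16×7.16) = 0.003191 K/W
R_cav   = 0.17/(0.0436×0.84×7.16) = 0.6483 K/W
1/R_core = 1/R_stud + 1/R_cav → R_core = 0.003176 K/W
R_outer = 0.013/(0.137×7.16) = 0.01325 K/W
R_total = 0.01888 K/W
Q = ΔT/R_total = 41/0.01888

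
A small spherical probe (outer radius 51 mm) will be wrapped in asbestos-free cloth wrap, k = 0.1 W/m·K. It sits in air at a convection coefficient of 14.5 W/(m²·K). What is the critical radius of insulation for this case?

r_cr ≈ 13.8 mm

For a sphere r_cr = 2k/h = 2×0.1/14.5
r_cr = 13.8 mm; since the bare radius (51 mm) is above r_cr, any added insulation will reduce heat loss.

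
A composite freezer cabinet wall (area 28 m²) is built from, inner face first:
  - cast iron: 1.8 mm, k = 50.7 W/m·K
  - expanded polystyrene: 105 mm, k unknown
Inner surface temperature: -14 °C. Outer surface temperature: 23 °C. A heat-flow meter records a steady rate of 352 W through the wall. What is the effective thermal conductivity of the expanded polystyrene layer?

Using the resistance-network approach (series):
R_cast iron = L/(kA) = 0.0018/(50.7×28) = 1.268×10^-6 K/W
Sum of known resistances R_other = 1.268×10^-6 K/W
Total R = ΔT/Q = 37/352 = 0.1051 K/W
R_expanded polystyrene = R_total − R_other = 0.1051 K/W
k = L/(R·A) = 0.105/(0.1051×28)

k ≈ 0.0357 W/(m·K)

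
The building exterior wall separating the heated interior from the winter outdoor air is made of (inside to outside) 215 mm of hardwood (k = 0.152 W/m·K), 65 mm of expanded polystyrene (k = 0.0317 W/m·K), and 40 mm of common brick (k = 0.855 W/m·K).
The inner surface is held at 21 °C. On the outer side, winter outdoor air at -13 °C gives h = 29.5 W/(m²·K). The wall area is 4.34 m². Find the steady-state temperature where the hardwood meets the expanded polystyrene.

Using the resistance-network approach (series):
R_hardwood = L/(kA) = 0.215/(0.152×4.34) = 0.3259 K/W
R_expanded polystyrene = L/(kA) = 0.065/(0.0317×4.34) = 0.4725 K/W
R_common brick = L/(kA) = 0.04/(0.855×4.34) = 0.01078 K/W
R_outer film = 1/(h_o·A) = 1/(29.5×4.34) = 0.007811 K/W
R_total = 0.817 K/W;  Q = ΔT/R_total = 34/0.817 = 41.62 W
T_interface = T_inner − Q·ΣR(inner→interface) = 21 − 41.6×0.3259

T ≈ 7.44 °C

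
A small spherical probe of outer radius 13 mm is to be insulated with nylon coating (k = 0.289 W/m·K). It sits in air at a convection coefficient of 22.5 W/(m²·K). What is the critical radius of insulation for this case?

For a sphere r_cr = 2k/h = 2×0.289/22.5
r_cr = 25.7 mm; since the bare radius (13 mm) is below r_cr, adding a thin layer of insulation will *increase* heat loss.

r_cr ≈ 25.7 mm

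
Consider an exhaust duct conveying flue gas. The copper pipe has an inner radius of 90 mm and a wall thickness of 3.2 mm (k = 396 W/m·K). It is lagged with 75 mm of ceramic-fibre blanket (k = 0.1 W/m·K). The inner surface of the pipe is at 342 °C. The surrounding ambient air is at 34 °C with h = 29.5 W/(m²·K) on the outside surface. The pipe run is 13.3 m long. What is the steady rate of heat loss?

Q ≈ 4220 W

Per-layer cylindrical resistances, series-summed:
R_copper pipe wall = ln(93.2/90)/(2π×396×13.3) = 1.056×10^-6 K/W
R_ceramic-fibre blanket = ln(168.2/93.2)/(2π×0.1×13.3) = 0.07065 K/W
R_outer film = 1/(h_o·2πr_oL) = 1/(29.5×2π×0.1682×13.3) = 0.002412 K/W
R_total = 0.07306 K/W
Q = ΔT/R_total = 308/0.07306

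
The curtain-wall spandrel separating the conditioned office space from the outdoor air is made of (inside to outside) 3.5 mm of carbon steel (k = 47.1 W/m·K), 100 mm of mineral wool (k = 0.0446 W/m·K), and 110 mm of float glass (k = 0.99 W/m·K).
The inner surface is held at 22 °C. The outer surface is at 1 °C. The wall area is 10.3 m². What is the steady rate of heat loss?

Model the wall as resistances in series:
R_carbon steel = L/(kA) = 0.0035/(47.1×10.3) = 7.215×10^-6 K/W
R_mineral wool = L/(kA) = 0.1/(0.0446×10.3) = 0.2177 K/W
R_float glass = L/(kA) = 0.11/(0.99×10.3) = 0.01079 K/W
R_total = 0.2285 K/W
Q = ΔT / R_total = 21 / 0.2285

Q ≈ 91.9 W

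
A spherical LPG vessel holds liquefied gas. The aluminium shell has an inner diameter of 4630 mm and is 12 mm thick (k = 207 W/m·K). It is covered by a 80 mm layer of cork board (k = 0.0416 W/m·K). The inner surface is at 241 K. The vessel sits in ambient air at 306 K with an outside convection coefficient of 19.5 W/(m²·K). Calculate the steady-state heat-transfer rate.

Each spherical layer contributes R = (1/r_i − 1/r_o)/(4πk):
R_aluminium shell = (1/2.315 − 1/2.327)/(4π×207) = 8.564×10^-7 K/W
R_cork board = (1/2.327 − 1/2.407)/(4π×0.0416) = 0.02732 K/W
R_outer film = 1/(h·4πr_o²) = 1/(19.5×4π×2.407²) = 7.044×10^-4 K/W
R_total = 0.02803 K/W
Q = ΔT/R_total = 65/0.02803

Q ≈ 2320 W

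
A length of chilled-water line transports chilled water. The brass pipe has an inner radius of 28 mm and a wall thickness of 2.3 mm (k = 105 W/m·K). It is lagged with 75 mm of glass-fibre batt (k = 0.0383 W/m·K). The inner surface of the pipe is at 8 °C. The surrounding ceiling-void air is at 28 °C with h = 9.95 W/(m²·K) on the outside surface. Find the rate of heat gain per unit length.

Radial resistances (cylindrical: R_cond = ln(r_o/r_i)/(2πkL), R_conv = 1/(h·2πrL)):
R_brass pipe wall = ln(30.3/28)/(2π×105×1) = 1.197×10^-4 K/W
R_glass-fibre batt = ln(105.3/30.3)/(2π×0.0383×1) = 5.176 K/W
R_outer film = 1/(h_o·2πr_oL) = 1/(9.95×2π×0.1053×1) = 0.1519 K/W
R_total = 5.328 K/W
Q = ΔT/R_total = 20/5.328

q′ ≈ 3.75 W/m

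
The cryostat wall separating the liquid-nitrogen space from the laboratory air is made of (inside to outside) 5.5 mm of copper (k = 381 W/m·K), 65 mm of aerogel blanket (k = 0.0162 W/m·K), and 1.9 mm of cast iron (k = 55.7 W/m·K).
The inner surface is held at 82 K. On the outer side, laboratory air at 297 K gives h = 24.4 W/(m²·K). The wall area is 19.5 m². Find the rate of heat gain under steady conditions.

Q ≈ 1030 W

Series thermal resistances:
R_copper = L/(kA) = 0.0055/(381×19.5) = 7.403×10^-7 K/W
R_aerogel blanket = L/(kA) = 0.065/(0.0162×19.5) = 0.2058 K/W
R_cast iron = L/(kA) = 0.0019/(55.7×19.5) = 1.749×10^-6 K/W
R_outer film = 1/(h_o·A) = 1/(24.4×19.5) = 0.002102 K/W
R_total = 0.2079 K/W
Q = ΔT / R_total = 215 / 0.2079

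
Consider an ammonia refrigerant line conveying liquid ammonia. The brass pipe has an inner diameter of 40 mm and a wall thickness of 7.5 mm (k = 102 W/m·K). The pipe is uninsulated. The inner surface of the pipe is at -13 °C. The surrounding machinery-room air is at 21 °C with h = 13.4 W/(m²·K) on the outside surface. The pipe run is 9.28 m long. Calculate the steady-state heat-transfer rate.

Treating each annulus and film as a series resistance:
R_brass pipe wall = ln(27.5/20)/(2π×102×9.28) = 5.354×10^-5 K/W
R_outer film = 1/(h_o·2πr_oL) = 1/(13.4×2π×0.0275×9.28) = 0.04654 K/W
R_total = 0.04659 K/W
Q = ΔT/R_total = 34/0.04659

Q ≈ 730 W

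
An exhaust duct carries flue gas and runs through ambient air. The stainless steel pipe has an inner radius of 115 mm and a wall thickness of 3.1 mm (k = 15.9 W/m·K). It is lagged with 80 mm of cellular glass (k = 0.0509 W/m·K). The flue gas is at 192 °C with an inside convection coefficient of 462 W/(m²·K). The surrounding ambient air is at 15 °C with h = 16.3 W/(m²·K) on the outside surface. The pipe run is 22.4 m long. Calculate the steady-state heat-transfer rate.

Q ≈ 2370 W

Cylindrical conduction, so R = ln(r₂/r₁)/(2πkL) per layer, in series:
R_inner film = 1/(h_i·2πr₁L) = 1/(462×2π×0.115×22.4) = 1.337×10^-4 K/W
R_stainless steel pipe wall = ln(118.1/115)/(2π×15.9×22.4) = 1.189×10^-5 K/W
R_cellular glass = ln(198.1/118.1)/(2π×0.0509×22.4) = 0.0722 K/W
R_outer film = 1/(h_o·2πr_oL) = 1/(16.3×2π×0.1981×22.4) = 0.0022 K/W
R_total = 0.07455 K/W
Q = ΔT/R_total = 177/0.07455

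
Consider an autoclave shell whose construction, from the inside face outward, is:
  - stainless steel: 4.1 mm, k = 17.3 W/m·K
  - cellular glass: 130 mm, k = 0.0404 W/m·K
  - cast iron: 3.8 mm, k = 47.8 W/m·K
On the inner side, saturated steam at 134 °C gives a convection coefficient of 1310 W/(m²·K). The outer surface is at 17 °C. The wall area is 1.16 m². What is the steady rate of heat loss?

Treating each layer as a thermal resistance in series:
R_inner film = 1/(h_i·A) = 1/(1310×1.16) = 6.581×10^-4 K/W
R_stainless steel = L/(kA) = 0.0041/(17.3×1.16) = 2.043×10^-4 K/W
R_cellular glass = L/(kA) = 0.13/(0.0404×1.16) = 2.774 K/W
R_cast iron = L/(kA) = 0.0038/(47.8×1.16) = 6.853×10^-5 K/W
R_total = 2.775 K/W
Q = ΔT / R_total = 117 / 2.775

Q ≈ 42.2 W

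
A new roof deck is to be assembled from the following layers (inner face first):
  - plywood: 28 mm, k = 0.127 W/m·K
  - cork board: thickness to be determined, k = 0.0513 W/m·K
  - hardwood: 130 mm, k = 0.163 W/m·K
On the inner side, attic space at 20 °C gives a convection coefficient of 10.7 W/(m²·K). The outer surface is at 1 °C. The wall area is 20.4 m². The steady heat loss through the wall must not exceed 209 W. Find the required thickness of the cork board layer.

L ≈ 38.1 mm

Using the resistance-network approach (series):
R_inner film = 1/(h_i·A) = 1/(10.7×20.4) = 0.004581 K/W
R_plywood = L/(kA) = 0.028/(0.127×20.4) = 0.01081 K/W
R_hardwood = L/(kA) = 0.13/(0.163×20.4) = 0.0391 K/W
Sum of the known resistances R_other = 0.05448 K/W
Required total resistance R_tot = ΔT/Q_allow = 19/209 = 0.09091 K/W
R_cork board = R_tot − R_other = 0.03642 K/W
L = R·k·A = 0.03642×0.0513×20.4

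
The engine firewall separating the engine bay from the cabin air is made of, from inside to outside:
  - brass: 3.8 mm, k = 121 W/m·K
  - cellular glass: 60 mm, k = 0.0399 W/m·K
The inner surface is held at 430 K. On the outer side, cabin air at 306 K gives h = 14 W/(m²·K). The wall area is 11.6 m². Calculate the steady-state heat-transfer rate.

Q ≈ 913 W

Series thermal resistances:
R_brass = L/(kA) = 0.0038/(121×11.6) = 2.707×10^-6 K/W
R_cellular glass = L/(kA) = 0.06/(0.0399×11.6) = 0.1296 K/W
R_outer film = 1/(h_o·A) = 1/(14×11.6) = 0.006158 K/W
R_total = 0.1358 K/W
Q = ΔT / R_total = 124 / 0.1358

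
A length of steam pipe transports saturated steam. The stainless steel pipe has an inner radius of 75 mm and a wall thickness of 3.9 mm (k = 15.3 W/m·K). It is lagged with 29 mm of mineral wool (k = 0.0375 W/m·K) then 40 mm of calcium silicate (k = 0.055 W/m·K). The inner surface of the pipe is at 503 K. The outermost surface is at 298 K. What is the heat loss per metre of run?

q′ ≈ 91.5 W/m

Treating each annulus and film as a series resistance:
R_stainless steel pipe wall = ln(78.9/75)/(2π×15.3×1) = 5.273×10^-4 K/W
R_mineral wool = ln(107.9/78.9)/(2π×0.0375×1) = 1.329 K/W
R_calcium silicate = ln(147.9/107.9)/(2π×0.055×1) = 0.9125 K/W
R_total = 2.242 K/W
Q = ΔT/R_total = 205/2.242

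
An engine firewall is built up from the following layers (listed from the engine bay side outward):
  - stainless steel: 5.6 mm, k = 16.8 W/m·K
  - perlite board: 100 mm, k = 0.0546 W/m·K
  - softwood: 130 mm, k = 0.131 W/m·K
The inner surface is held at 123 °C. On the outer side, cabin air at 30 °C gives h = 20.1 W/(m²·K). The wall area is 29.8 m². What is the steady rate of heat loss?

Using the resistance-network approach (series):
R_stainless steel = L/(kA) = 0.0056/(16.8×29.8) = 1.119×10^-5 K/W
R_perlite board = L/(kA) = 0.1/(0.0546×29.8) = 0.06146 K/W
R_softwood = L/(kA) = 0.13/(0.131×29.8) = 0.0333 K/W
R_outer film = 1/(h_o·A) = 1/(20.1×29.8) = 0.00167 K/W
R_total = 0.09644 K/W
Q = ΔT / R_total = 93 / 0.09644

Q ≈ 964 W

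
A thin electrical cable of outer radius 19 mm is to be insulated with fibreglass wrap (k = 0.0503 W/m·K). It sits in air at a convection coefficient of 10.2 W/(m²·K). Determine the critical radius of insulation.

For a cylinder r_cr = k/h = 0.0503/10.2
r_cr = 4.93 mm; since the bare radius (19 mm) is above r_cr, any added insulation will reduce heat loss.

r_cr ≈ 4.93 mm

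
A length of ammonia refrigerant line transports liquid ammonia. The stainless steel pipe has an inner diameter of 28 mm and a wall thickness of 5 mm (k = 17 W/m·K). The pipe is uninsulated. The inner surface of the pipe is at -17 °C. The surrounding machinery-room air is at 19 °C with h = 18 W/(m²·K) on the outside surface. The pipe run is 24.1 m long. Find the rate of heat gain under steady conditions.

For a radial system each layer contributes R = ln(r_out/r_in)/(2πkL); films add R = 1/(hA).
R_stainless steel pipe wall = ln(19/14)/(2π×17×24.1) = 1.186×10^-4 K/W
R_outer film = 1/(h_o·2πr_oL) = 1/(18×2π×0.019×24.1) = 0.01931 K/W
R_total = 0.01943 K/W
Q = ΔT/R_total = 36/0.01943

Q ≈ 1850 W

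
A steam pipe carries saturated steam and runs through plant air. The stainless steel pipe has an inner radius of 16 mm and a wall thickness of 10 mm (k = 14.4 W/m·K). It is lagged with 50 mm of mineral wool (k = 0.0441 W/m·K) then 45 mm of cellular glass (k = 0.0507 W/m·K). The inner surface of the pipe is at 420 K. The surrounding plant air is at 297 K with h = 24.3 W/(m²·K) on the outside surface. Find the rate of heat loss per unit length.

Treating each annulus and film as a series resistance:
R_stainless steel pipe wall = ln(26/16)/(2π×14.4×1) = 0.005366 K/W
R_mineral wool = ln(76/26)/(2π×0.0441×1) = 3.871 K/W
R_cellular glass = ln(121/76)/(2π×0.0507×1) = 1.46 K/W
R_outer film = 1/(h_o·2πr_oL) = 1/(24.3×2π×0.121×1) = 0.05413 K/W
R_total = 5.39 K/W
Q = ΔT/R_total = 123/5.39

q′ ≈ 22.8 W/m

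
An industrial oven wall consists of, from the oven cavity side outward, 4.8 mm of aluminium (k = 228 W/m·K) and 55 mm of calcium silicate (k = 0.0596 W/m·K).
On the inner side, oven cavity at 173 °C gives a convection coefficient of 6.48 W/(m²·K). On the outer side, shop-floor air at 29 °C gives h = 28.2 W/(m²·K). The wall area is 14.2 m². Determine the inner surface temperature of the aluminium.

Thermal resistances in series:
R_inner film = 1/(h_i·A) = 1/(6.48×14.2) = 0.01087 K/W
R_aluminium = L/(kA) = 0.0048/(228×14.2) = 1.483×10^-6 K/W
R_calcium silicate = L/(kA) = 0.055/(0.0596×14.2) = 0.06499 K/W
R_outer film = 1/(h_o·A) = 1/(28.2×14.2) = 0.002497 K/W
R_total = 0.07835 K/W;  Q = ΔT/R_total = 144/0.07835 = 1838 W
T_interface = T_inner − Q·ΣR(inner→interface) = 173 − 1840×0.01087

T ≈ 153 °C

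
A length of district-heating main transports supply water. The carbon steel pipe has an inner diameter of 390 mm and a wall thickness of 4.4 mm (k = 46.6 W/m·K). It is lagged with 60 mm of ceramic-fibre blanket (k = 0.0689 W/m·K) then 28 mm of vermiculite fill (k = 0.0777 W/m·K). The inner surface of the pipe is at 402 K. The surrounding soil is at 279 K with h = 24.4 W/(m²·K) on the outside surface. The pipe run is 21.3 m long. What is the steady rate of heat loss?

Per-layer cylindrical resistances, series-summed:
R_carbon steel pipe wall = ln(199.4/195)/(2π×46.6×21.3) = 3.578×10^-6 K/W
R_ceramic-fibre blanket = ln(259.4/199.4)/(2π×0.0689×21.3) = 0.02853 K/W
R_vermiculite fill = ln(287.4/259.4)/(2π×0.0777×21.3) = 0.009857 K/W
R_outer film = 1/(h_o·2πr_oL) = 1/(24.4×2π×0.2874×21.3) = 0.001066 K/W
R_total = 0.03945 K/W
Q = ΔT/R_total = 123/0.03945

Q ≈ 3120 W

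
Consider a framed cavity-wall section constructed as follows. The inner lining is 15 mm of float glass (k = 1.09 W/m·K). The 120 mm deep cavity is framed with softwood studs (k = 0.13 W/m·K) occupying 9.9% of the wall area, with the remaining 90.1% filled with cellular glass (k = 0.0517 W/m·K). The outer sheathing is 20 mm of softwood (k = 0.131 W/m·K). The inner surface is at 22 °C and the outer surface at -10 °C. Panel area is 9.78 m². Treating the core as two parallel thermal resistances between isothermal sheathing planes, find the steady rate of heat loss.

Q ≈ 143 W

Sheathing layers in series; stud and cavity paths in parallel between them.
R_inner = 0.015/(1.09×9.78) = 0.001407 K/W
R_stud  = 0.12/(0.13×0.099×9.78) = 0.9534 K/W
R_cav   = 0.12/(0.0517×0.901×9.78) = 0.2634 K/W
1/R_core = 1/R_stud + 1/R_cav → R_core = 0.2064 K/W
R_outer = 0.02/(0.131×9.78) = 0.01561 K/W
R_total = 0.2234 K/W
Q = ΔT/R_total = 32/0.2234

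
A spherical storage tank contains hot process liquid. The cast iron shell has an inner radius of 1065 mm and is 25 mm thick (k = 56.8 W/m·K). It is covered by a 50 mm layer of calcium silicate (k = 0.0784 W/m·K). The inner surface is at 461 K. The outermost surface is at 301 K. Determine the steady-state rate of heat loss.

Q ≈ 3910 W

Each spherical layer contributes R = (1/r_i − 1/r_o)/(4πk):
R_cast iron shell = (1/1.065 − 1/1.09)/(4π×56.8) = 3.017×10^-5 K/W
R_calcium silicate = (1/1.09 − 1/1.14)/(4π×0.0784) = 0.04084 K/W
R_total = 0.04087 K/W
Q = ΔT/R_total = 160/0.04087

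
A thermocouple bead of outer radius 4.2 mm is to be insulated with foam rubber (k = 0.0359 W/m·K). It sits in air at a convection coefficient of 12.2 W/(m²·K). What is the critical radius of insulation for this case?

r_cr ≈ 5.89 mm

For a sphere r_cr = 2k/h = 2×0.0359/12.2
r_cr = 5.89 mm; since the bare radius (4.2 mm) is below r_cr, adding a thin layer of insulation will *increase* heat loss.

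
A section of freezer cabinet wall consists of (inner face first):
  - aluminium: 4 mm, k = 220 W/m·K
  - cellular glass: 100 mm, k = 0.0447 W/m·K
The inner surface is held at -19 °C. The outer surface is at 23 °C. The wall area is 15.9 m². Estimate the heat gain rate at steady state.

Thermal resistances in series:
R_aluminium = L/(kA) = 0.004/(220×15.9) = 1.144×10^-6 K/W
R_cellular glass = L/(kA) = 0.1/(0.0447×15.9) = 0.1407 K/W
R_total = 0.1407 K/W
Q = ΔT / R_total = 42 / 0.1407

Q ≈ 299 W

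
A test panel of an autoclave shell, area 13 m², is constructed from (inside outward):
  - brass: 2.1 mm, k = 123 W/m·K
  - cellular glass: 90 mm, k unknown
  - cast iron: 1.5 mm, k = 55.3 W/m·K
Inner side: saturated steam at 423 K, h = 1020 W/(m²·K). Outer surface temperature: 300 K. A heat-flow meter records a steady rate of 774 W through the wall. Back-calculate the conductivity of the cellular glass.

k ≈ 0.0436 W/(m·K)

Thermal resistances in series:
R_inner film = 1/(h_i·A) = 1/(1020×13) = 7.541×10^-5 K/W
R_brass = L/(kA) = 0.0021/(123×13) = 1.313×10^-6 K/W
R_cast iron = L/(kA) = 0.0015/(55.3×13) = 2.087×10^-6 K/W
Sum of known resistances R_other = 7.881×10^-5 K/W
Total R = ΔT/Q = 123/774 = 0.1589 K/W
R_cellular glass = R_total − R_other = 0.1588 K/W
k = L/(R·A) = 0.09/(0.1588×13)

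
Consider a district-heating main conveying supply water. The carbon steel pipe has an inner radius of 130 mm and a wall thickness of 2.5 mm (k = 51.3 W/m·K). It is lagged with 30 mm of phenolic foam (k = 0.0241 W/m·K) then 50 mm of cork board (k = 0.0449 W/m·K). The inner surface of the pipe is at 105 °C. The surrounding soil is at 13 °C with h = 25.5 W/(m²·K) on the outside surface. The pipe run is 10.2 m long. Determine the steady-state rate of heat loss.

Treating each annulus and film as a series resistance:
R_carbon steel pipe wall = ln(132.5/130)/(2π×51.3×10.2) = 5.794×10^-6 K/W
R_phenolic foam = ln(162.5/132.5)/(2π×0.0241×10.2) = 0.1321 K/W
R_cork board = ln(212.5/162.5)/(2π×0.0449×10.2) = 0.09323 K/W
R_outer film = 1/(h_o·2πr_oL) = 1/(25.5×2π×0.2125×10.2) = 0.00288 K/W
R_total = 0.2283 K/W
Q = ΔT/R_total = 92/0.2283

Q ≈ 403 W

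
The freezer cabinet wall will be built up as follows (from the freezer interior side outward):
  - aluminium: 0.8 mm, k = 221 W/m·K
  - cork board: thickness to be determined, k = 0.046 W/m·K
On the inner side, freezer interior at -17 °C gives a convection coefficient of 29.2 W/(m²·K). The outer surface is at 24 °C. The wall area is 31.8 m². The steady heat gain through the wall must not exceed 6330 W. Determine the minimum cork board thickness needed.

Using the resistance-network approach (series):
R_inner film = 1/(h_i·A) = 1/(29.2×31.8) = 0.001077 K/W
R_aluminium = L/(kA) = 0.0008/(221×31.8) = 1.138×10^-7 K/W
Sum of the known resistances R_other = 0.001077 K/W
Required total resistance R_tot = ΔT/Q_allow = 41/6330 = 0.006477 K/W
R_cork board = R_tot − R_other = 0.0054 K/W
L = R·k·A = 0.0054×0.046×31.8

L ≈ 7.9 mm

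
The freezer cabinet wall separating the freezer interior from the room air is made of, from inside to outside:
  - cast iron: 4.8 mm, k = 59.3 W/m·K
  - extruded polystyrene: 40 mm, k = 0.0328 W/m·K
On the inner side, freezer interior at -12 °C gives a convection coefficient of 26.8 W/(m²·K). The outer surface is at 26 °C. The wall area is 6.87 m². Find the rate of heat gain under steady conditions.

Treating each layer as a thermal resistance in series:
R_inner film = 1/(h_i·A) = 1/(26.8×6.87) = 0.005431 K/W
R_cast iron = L/(kA) = 0.0048/(59.3×6.87) = 1.178×10^-5 K/W
R_extruded polystyrene = L/(kA) = 0.04/(0.0328×6.87) = 0.1775 K/W
R_total = 0.183 K/W
Q = ΔT / R_total = 38 / 0.183

Q ≈ 208 W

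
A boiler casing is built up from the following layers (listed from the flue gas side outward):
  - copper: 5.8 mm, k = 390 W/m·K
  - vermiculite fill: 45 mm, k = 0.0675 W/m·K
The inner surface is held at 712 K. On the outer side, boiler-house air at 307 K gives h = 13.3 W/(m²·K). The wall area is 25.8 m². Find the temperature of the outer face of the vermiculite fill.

T ≈ 348 K

Thermal resistances in series:
R_copper = L/(kA) = 0.0058/(390×25.8) = 5.764×10^-7 K/W
R_vermiculite fill = L/(kA) = 0.045/(0.0675×25.8) = 0.02584 K/W
R_outer film = 1/(h_o·A) = 1/(13.3×25.8) = 0.002914 K/W
R_total = 0.02875 K/W;  Q = ΔT/R_total = 405/0.02875 = 14080 W
T_interface = T_inner − Q·ΣR(inner→interface) = 712 − 14100×0.02584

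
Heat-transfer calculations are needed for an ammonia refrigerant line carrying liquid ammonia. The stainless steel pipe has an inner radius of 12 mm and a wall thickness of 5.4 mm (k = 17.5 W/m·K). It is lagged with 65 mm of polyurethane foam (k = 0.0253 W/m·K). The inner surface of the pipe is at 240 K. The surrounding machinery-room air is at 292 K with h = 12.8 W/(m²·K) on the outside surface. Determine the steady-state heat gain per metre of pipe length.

Per-layer cylindrical resistances, series-summed:
R_stainless steel pipe wall = ln(17.4/12)/(2π×17.5×1) = 0.003379 K/W
R_polyurethane foam = ln(82.4/17.4)/(2π×0.0253×1) = 9.783 K/W
R_outer film = 1/(h_o·2πr_oL) = 1/(12.8×2π×0.0824×1) = 0.1509 K/W
R_total = 9.937 K/W
Q = ΔT/R_total = 52/9.937

q′ ≈ 5.23 W/m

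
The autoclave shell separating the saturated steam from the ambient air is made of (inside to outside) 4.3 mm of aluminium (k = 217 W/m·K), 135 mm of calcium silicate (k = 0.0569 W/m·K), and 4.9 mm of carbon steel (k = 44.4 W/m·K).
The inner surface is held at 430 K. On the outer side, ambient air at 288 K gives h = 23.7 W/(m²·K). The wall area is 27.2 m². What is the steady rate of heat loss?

Using the resistance-network approach (series):
R_aluminium = L/(kA) = 0.0043/(217×27.2) = 7.285×10^-7 K/W
R_calcium silicate = L/(kA) = 0.135/(0.0569×27.2) = 0.08723 K/W
R_carbon steel = L/(kA) = 0.0049/(44.4×27.2) = 4.057×10^-6 K/W
R_outer film = 1/(h_o·A) = 1/(23.7×27.2) = 0.001551 K/W
R_total = 0.08878 K/W
Q = ΔT / R_total = 142 / 0.08878

Q ≈ 1600 W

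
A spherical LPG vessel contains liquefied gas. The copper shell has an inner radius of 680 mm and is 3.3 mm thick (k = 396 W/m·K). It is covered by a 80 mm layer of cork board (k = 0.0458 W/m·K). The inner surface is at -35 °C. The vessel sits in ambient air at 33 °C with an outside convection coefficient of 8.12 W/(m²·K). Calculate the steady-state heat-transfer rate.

For a spherical shell R = (1/r₁ − 1/r₂)/(4πk); film R = 1/(h·4πr²). In series:
R_copper shell = (1/0.68 − 1/0.6833)/(4π×396) = 1.427×10^-6 K/W
R_cork board = (1/0.6833 − 1/0.7633)/(4π×0.0458) = 0.2665 K/W
R_outer film = 1/(h·4πr_o²) = 1/(8.12×4π×0.7633²) = 0.01682 K/W
R_total = 0.2833 K/W
Q = ΔT/R_total = 68/0.2833

Q ≈ 240 W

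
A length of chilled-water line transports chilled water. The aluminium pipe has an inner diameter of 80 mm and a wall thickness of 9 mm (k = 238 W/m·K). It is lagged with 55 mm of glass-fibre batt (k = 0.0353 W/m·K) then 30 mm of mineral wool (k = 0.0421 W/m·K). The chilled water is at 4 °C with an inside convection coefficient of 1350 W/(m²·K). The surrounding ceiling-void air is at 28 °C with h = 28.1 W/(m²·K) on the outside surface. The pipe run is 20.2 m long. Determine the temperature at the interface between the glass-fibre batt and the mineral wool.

T ≈ 22.5 °C

Per-layer cylindrical resistances, series-summed:
R_inner film = 1/(h_i·2πr₁L) = 1/(1350×2π×0.04×20.2) = 1.459×10^-4 K/W
R_aluminium pipe wall = ln(49/40)/(2π×238×20.2) = 6.718×10^-6 K/W
R_glass-fibre batt = ln(104/49)/(2π×0.0353×20.2) = 0.168 K/W
R_mineral wool = ln(134/104)/(2π×0.0421×20.2) = 0.04743 K/W
R_outer film = 1/(h_o·2πr_oL) = 1/(28.1×2π×0.134×20.2) = 0.002092 K/W
R_total = 0.2177 K/W
Q = ΔT/R_total = 24/0.2177
Q = 110 W
T_interface = T_inner + Q·ΣR(inner→interface) = 4 + 110×0.1681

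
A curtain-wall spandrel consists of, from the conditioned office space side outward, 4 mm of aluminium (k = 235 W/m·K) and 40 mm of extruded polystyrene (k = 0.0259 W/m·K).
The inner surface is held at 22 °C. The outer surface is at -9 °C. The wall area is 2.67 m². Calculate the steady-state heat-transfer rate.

Treating each layer as a thermal resistance in series:
R_aluminium = L/(kA) = 0.004/(235×2.67) = 6.375×10^-6 K/W
R_extruded polystyrene = L/(kA) = 0.04/(0.0259×2.67) = 0.5784 K/W
R_total = 0.5784 K/W
Q = ΔT / R_total = 31 / 0.5784

Q ≈ 53.6 W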